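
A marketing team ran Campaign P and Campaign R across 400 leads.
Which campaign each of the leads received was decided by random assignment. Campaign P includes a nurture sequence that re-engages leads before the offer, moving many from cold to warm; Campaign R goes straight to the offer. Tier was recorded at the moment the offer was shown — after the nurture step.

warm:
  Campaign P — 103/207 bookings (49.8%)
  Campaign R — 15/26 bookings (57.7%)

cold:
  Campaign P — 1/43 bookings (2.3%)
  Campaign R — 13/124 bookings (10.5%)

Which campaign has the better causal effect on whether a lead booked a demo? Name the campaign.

The distribution of engagement tier is itself part of what the campaign does — it is an intermediate outcome. Holding it fixed would remove that part of the effect; the total effect is the pooled difference.
Pooled: Campaign P 41.6% vs Campaign R 18.7%; Campaign P is higher overall.

Campaign P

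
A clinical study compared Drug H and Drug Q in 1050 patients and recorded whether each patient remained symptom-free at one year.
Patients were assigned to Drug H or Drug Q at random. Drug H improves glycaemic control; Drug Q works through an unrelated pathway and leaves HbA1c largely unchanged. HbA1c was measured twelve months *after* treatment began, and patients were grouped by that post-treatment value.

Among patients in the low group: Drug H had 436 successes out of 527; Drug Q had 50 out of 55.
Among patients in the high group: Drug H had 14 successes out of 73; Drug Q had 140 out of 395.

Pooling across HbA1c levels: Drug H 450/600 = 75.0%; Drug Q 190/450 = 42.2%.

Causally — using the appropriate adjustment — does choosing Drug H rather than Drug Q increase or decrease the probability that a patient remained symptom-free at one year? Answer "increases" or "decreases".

increases

Because the drug influences HbA1c, HbA1c is a post-treatment mediator, not a confounder. Stratifying on it would bias the estimate; the causal effect is the crude pooled difference.
Pooled: Drug H 75.0% vs Drug Q 42.2%; Drug H is higher overall.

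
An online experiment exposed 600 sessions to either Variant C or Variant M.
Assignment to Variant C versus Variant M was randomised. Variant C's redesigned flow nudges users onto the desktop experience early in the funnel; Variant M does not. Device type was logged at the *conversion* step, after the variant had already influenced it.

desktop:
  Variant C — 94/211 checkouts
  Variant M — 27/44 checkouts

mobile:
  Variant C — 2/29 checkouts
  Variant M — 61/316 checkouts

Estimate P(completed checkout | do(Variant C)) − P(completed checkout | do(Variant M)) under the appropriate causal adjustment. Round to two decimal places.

+0.16

Device type is downstream of the variant. One should not condition on a consequence of treatment, so the overall rates are the right comparison.
The causal difference is the pooled difference: 0.400 − 0.244 = +0.156.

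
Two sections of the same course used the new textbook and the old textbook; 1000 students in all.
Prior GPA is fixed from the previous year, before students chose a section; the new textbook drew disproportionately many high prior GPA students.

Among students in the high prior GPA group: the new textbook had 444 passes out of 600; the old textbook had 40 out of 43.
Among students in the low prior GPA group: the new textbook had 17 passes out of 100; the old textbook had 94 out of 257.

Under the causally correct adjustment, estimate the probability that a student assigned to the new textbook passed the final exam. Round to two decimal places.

0.54

Since prior GPA band is a pre-existing factor (not a product of the teaching method) and it affects the outcome on its own, it is a confounder. The stratified rates, not the pooled rate, identify the causal effect.
Standardising the new textbook to the population prior GPA band mix: 0.643·444/600 + 0.357·17/100 = 0.537.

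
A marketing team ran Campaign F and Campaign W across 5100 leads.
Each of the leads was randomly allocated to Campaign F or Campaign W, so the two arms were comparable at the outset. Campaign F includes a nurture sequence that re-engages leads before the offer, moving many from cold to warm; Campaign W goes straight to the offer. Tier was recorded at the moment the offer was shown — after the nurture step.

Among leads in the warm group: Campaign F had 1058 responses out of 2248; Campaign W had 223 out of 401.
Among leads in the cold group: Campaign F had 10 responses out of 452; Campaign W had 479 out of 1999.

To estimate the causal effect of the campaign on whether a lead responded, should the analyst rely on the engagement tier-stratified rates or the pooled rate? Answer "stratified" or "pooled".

pooled

The engagement tier-specific comparison favours Campaign W throughout, but the pooled figures favour Campaign F. The question is whether to condition on engagement tier.
Because the campaign influences engagement tier, engagement tier is a post-treatment mediator, not a confounder. Stratifying on it would bias the estimate; the causal effect is the crude pooled difference.
Pooled: Campaign F 39.6% vs Campaign W 29.2%; Campaign F is higher overall.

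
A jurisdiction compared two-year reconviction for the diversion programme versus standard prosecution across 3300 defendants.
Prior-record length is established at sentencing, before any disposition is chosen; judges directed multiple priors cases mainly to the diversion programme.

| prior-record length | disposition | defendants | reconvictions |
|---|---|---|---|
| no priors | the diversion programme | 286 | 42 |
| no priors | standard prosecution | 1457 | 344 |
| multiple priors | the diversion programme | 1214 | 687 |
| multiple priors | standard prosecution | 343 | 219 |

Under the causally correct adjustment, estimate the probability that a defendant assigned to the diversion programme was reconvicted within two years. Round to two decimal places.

Within every prior-record length level the diversion programme has the lower rate, yet pooled standard prosecution does — Simpson's reversal.
Prior-record length satisfies the back-door criterion: it is not a descendant of the disposition, and it blocks the spurious path from disposition to outcome. Adjusting for it (i.e., using the within-prior-record length rates) gives the causal effect.
Standardising the diversion programme to the population prior-record length mix: 0.528·42/286 + 0.472·687/1214 = 0.345.

0.34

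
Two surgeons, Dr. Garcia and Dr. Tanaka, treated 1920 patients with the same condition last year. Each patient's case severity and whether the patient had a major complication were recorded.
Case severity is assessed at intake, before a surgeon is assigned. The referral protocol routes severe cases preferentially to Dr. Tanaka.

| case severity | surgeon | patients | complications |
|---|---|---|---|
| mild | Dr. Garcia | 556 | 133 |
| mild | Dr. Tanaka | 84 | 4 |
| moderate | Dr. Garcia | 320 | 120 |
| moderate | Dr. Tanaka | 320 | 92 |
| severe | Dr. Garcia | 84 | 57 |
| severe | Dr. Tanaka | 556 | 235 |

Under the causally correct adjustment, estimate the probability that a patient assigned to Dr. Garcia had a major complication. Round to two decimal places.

0.43

Dr. Tanaka is lower inside every case severity stratum but Dr. Garcia is lower in aggregate. Whether to stratify depends on how case severity relates to the surgeon.
Case severity differs across surgeons for reasons unrelated to any effect of the surgeon itself, and it separately predicts the outcome — a classic confounder. We must compare within case severity levels.
Standardising Dr. Garcia to the population case severity mix: 0.333·133/556 + 0.333·120/320 + 0.333·57/84 = 0.431.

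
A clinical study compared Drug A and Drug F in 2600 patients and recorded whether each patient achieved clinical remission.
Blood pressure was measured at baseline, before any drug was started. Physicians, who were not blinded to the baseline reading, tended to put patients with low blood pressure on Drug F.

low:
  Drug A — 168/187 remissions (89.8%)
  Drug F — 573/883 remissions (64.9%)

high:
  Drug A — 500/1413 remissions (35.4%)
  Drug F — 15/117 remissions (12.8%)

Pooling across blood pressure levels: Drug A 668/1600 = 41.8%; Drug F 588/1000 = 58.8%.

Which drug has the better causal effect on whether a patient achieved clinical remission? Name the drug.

Drug A is higher inside every blood pressure stratum but Drug F is higher in aggregate. Whether to stratify depends on how blood pressure relates to the drug.
Blood pressure differs across drugs for reasons unrelated to any effect of the drug itself, and it separately predicts the outcome — a classic confounder. We must compare within blood pressure levels.
Within each level — low: 89.8% vs 64.9%; high: 35.4% vs 12.8% — Drug A is higher every time.

Drug A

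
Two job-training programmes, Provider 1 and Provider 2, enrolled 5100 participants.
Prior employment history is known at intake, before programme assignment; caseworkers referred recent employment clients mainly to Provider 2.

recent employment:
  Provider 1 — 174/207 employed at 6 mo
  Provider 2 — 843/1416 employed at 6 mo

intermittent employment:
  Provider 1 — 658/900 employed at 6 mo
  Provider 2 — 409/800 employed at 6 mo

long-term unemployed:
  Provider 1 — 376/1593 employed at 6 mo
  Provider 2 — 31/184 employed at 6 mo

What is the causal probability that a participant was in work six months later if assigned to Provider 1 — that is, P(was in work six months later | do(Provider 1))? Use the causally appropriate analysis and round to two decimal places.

0.59

Since prior employment history is a pre-existing factor (not a product of the programme) and it affects the outcome on its own, it is a confounder. The stratified rates, not the pooled rate, identify the causal effect.
Standardising Provider 1 to the population prior employment history mix: 0.318·174/207 + 0.333·658/900 + 0.348·376/1593 = 0.593.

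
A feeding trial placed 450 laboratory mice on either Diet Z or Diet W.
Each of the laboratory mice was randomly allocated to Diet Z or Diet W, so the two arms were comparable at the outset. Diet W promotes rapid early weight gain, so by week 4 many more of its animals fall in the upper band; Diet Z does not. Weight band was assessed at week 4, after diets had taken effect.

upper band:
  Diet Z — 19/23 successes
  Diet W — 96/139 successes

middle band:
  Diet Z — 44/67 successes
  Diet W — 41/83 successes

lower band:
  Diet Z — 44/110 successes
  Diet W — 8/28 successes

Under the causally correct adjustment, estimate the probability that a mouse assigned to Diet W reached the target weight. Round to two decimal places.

Because the diet influences week-4 weight band, week-4 weight band is a post-treatment mediator, not a confounder. Stratifying on it would bias the estimate; the causal effect is the crude pooled difference.
So P(outcome | do(Diet W)) is just the pooled rate for Diet W: 145/250 = 0.580.

0.58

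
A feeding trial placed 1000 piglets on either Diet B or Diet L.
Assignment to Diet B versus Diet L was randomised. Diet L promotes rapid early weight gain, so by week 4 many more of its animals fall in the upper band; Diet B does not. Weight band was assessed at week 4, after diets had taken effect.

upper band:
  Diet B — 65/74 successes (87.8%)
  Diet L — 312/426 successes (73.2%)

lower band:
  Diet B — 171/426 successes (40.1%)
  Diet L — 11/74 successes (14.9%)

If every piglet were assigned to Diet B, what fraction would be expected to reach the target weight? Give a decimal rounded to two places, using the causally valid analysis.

0.47

Stratifying would compare diets among piglets the diets themselves sorted into week-4 weight band groups — a form of selection on an intermediate. The unconditioned pooled rates give the total causal effect.
So P(outcome | do(Diet B)) is just the pooled rate for Diet B: 236/500 = 0.472.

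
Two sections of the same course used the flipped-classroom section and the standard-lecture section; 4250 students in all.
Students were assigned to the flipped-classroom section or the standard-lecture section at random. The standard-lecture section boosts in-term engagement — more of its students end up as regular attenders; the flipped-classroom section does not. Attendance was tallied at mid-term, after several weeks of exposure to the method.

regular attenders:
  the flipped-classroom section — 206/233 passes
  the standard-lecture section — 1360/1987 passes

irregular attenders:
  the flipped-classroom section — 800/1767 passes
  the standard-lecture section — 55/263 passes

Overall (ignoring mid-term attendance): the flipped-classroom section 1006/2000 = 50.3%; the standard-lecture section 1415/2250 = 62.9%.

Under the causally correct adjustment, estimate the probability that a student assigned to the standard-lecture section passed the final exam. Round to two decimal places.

Within every mid-term attendance level the flipped-classroom section has the higher rate, yet pooled the standard-lecture section does — Simpson's reversal.
The distribution of mid-term attendance is itself part of what the teaching method does — it is an intermediate outcome. Holding it fixed would remove that part of the effect; the total effect is the pooled difference.
So P(outcome | do(the standard-lecture section)) is just the pooled rate for the standard-lecture section: 1415/2250 = 0.629.

0.63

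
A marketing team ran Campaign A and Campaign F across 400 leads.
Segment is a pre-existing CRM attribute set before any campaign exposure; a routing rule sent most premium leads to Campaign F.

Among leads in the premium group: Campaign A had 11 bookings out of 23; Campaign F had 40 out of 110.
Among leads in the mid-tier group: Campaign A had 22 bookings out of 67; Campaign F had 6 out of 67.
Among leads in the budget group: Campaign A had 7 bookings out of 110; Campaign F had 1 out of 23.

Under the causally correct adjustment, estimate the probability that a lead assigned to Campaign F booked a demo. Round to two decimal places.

0.17

Customer segment satisfies the back-door criterion: it is not a descendant of the campaign, and it blocks the spurious path from campaign to outcome. Adjusting for it (i.e., using the within-customer segment rates) gives the causal effect.
Standardising Campaign F to the population customer segment mix: 0.333·40/110 + 0.335·6/67 + 0.333·1/23 = 0.165.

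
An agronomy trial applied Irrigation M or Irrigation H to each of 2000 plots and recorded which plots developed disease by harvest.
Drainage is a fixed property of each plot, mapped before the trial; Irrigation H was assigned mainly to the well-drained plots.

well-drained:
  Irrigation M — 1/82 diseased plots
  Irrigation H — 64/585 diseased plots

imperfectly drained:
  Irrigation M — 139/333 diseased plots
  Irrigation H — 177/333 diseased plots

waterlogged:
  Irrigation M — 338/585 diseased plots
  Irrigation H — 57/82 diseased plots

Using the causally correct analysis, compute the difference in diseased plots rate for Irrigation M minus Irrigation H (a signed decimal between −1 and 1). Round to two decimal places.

Field drainage differs across irrigations for reasons unrelated to any effect of the irrigation itself, and it separately predicts the outcome — a classic confounder. We must compare within field drainage levels.
Adjusting over the population distribution of field drainage: 0.334·(0.012−0.109) + 0.333·(0.417−0.532) + 0.334·(0.578−0.695) = -0.110.

-0.11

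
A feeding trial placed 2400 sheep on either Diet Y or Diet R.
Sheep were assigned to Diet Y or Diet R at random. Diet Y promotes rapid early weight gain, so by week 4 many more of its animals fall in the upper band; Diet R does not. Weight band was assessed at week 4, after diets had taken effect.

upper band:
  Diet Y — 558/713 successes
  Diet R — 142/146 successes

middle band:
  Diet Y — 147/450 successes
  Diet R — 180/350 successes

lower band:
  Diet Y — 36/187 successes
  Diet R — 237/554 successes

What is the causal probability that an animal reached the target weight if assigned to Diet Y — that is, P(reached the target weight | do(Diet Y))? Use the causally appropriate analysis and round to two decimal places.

Stratifying would compare diets among sheep the diets themselves sorted into week-4 weight band groups — a form of selection on an intermediate. The unconditioned pooled rates give the total causal effect.
So P(outcome | do(Diet Y)) is just the pooled rate for Diet Y: 741/1350 = 0.549.

0.55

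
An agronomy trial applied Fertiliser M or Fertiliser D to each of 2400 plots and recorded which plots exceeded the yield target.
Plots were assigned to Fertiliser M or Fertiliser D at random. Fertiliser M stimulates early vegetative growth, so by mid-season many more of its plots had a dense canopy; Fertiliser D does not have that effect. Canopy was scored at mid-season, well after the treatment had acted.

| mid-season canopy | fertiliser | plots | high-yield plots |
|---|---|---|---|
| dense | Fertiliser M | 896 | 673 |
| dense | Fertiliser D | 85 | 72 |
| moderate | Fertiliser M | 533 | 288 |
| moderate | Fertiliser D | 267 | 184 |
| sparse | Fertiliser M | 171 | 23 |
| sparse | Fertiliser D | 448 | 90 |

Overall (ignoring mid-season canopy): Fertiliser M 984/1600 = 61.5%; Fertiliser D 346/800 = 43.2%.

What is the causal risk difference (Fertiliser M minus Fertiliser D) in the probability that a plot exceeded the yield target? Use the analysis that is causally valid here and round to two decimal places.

Mid-season canopy is downstream of the fertiliser. One should not condition on a consequence of treatment, so the overall rates are the right comparison.
The causal difference is the pooled difference: 0.615 − 0.432 = +0.182.

+0.18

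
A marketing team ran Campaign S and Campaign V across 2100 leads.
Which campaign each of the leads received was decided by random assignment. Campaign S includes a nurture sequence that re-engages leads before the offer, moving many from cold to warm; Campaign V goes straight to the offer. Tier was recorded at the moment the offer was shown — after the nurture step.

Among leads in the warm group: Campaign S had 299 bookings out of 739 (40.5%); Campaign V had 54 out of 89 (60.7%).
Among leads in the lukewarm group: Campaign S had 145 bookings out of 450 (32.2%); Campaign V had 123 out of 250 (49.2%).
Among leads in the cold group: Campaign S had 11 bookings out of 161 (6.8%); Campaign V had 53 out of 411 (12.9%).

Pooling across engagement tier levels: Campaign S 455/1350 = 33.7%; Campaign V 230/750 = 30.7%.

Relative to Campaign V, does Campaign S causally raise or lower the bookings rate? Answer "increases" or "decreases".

Within every engagement tier level Campaign V has the higher rate, yet pooled Campaign S does — Simpson's reversal.
Engagement tier is recorded after the campaign and is itself shifted by it — it sits on the causal path from campaign to outcome. Conditioning on a mediator would strip out part of the effect we want; the pooled comparison gives the total causal effect.
Pooled: Campaign S 33.7% vs Campaign V 30.7%; Campaign S is higher overall.

increases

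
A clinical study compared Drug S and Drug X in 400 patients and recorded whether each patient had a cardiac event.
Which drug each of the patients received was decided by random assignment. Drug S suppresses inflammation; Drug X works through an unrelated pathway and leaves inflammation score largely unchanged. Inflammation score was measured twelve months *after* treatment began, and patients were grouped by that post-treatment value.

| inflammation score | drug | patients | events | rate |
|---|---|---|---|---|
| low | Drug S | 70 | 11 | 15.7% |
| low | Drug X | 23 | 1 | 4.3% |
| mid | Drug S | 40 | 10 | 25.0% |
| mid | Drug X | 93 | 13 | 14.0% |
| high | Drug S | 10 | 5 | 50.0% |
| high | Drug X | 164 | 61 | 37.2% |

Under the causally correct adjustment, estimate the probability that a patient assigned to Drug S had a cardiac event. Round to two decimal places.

0.22

Because the drug influences inflammation score, inflammation score is a post-treatment mediator, not a confounder. Stratifying on it would bias the estimate; the causal effect is the crude pooled difference.
So P(outcome | do(Drug S)) is just the pooled rate for Drug S: 26/120 = 0.217.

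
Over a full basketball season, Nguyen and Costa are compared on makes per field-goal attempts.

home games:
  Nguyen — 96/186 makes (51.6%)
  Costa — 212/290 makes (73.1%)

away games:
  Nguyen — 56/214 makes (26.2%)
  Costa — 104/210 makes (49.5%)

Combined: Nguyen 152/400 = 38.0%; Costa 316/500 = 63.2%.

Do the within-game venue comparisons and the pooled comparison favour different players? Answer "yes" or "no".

no

Within each game venue level (home games 51.6% vs 73.1%; away games 26.2% vs 49.5%), Costa has the higher rate every time. Pooled: 38.0% vs 63.2% — Costa has the higher rate overall. They agree.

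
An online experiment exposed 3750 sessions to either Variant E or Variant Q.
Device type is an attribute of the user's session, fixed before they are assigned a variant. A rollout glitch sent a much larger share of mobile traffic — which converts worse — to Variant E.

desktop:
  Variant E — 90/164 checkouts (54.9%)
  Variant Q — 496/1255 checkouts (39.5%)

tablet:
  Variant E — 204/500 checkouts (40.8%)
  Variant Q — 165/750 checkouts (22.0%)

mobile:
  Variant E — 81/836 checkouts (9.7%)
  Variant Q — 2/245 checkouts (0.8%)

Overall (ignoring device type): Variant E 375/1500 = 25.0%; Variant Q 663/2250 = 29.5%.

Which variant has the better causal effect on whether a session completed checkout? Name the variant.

The stratified and pooled comparisons disagree (Variant E wins within each device type; Variant Q wins overall), so the answer turns on the causal role of device type.
Device type satisfies the back-door criterion: it is not a descendant of the variant, and it blocks the spurious path from variant to outcome. Adjusting for it (i.e., using the within-device type rates) gives the causal effect.
Within each level — desktop: 54.9% vs 39.5%; tablet: 40.8% vs 22.0%; mobile: 9.7% vs 0.8% — Variant E is higher every time.

Variant E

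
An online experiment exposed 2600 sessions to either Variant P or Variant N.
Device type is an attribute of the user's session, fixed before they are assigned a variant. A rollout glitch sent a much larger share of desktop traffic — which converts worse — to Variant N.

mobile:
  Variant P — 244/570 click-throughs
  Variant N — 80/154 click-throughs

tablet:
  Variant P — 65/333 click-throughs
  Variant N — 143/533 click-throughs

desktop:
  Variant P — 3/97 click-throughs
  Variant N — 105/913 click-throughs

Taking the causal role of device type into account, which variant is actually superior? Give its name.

Device type is set before the variant has any effect — it is not caused by the variant — and it independently drives the outcome. That makes it a confounder, so the causal comparison is within device type levels.
Within each level — mobile: 42.8% vs 51.9%; tablet: 19.5% vs 26.8%; desktop: 3.1% vs 11.5% — Variant N is higher every time.

Variant N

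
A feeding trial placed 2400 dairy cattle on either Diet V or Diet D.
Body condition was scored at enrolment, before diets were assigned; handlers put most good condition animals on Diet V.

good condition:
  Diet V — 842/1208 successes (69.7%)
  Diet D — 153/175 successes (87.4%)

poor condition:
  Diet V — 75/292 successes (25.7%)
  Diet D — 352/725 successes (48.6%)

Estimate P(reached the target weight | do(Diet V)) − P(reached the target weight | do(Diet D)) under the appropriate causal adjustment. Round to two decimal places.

Diet D is higher inside every starting body condition stratum but Diet V is higher in aggregate. Whether to stratify depends on how starting body condition relates to the diet.
Starting body condition is set before the diet has any effect — it is not caused by the diet — and it independently drives the outcome. That makes it a confounder, so the causal comparison is within starting body condition levels.
Adjusting over the population distribution of starting body condition: 0.576·(0.697−0.874) + 0.424·(0.257−0.486) = -0.199.

-0.20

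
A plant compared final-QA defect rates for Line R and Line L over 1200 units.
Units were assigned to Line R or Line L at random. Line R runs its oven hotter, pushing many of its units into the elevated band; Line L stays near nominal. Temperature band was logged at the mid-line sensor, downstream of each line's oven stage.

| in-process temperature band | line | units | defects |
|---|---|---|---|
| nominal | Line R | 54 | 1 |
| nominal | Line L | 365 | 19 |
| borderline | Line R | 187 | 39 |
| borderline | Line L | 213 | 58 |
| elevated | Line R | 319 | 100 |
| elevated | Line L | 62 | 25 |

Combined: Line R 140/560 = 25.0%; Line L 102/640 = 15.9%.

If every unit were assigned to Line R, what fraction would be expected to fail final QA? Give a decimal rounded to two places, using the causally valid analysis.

0.25

Stratifying would compare lines among units the lines themselves sorted into in-process temperature band groups — a form of selection on an intermediate. The unconditioned pooled rates give the total causal effect.
So P(outcome | do(Line R)) is just the pooled rate for Line R: 140/560 = 0.250.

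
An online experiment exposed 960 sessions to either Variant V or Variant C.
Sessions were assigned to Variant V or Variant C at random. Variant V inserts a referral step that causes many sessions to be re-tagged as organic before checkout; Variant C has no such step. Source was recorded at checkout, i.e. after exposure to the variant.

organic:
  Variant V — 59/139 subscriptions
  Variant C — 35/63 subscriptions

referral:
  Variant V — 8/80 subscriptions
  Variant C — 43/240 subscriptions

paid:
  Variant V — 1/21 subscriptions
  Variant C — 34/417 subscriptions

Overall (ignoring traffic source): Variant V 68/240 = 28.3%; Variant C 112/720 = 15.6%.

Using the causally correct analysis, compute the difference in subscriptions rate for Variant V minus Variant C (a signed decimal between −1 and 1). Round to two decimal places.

The traffic source-specific comparison favours Variant C throughout, but the pooled figures favour Variant V. The question is whether to condition on traffic source.
Stratifying would compare variants among sessions the variants themselves sorted into traffic source groups — a form of selection on an intermediate. The unconditioned pooled rates give the total causal effect.
The causal difference is the pooled difference: 0.283 − 0.156 = +0.128.

+0.13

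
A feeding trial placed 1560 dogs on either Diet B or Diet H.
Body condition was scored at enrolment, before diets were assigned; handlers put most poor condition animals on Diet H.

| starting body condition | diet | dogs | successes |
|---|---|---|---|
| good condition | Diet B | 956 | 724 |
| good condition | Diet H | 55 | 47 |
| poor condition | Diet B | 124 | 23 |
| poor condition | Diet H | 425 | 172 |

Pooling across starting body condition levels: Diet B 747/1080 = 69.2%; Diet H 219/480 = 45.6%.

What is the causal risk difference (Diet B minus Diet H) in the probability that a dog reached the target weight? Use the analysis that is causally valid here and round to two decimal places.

Here starting body condition is a common cause — it drives both which diet a case falls under and the outcome. The crude comparison mixes populations; the stratum-specific rates are the causally relevant ones.
Adjusting over the population distribution of starting body condition: 0.648·(0.757−0.855) + 0.352·(0.185−0.405) = -0.140.

-0.14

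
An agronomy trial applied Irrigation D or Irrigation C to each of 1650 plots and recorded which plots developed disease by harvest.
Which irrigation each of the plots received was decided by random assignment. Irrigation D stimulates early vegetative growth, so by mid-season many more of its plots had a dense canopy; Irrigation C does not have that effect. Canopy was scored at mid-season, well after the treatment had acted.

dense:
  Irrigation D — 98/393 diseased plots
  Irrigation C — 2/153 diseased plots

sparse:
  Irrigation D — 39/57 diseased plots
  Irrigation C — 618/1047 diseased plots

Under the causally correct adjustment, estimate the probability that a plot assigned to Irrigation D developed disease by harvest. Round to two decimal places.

0.30

Mid-season canopy here is a post-treatment variable shaped by the irrigation; conditioning on it would introduce bias rather than remove it. The overall comparison is the causal one.
So P(outcome | do(Irrigation D)) is just the pooled rate for Irrigation D: 137/450 = 0.304.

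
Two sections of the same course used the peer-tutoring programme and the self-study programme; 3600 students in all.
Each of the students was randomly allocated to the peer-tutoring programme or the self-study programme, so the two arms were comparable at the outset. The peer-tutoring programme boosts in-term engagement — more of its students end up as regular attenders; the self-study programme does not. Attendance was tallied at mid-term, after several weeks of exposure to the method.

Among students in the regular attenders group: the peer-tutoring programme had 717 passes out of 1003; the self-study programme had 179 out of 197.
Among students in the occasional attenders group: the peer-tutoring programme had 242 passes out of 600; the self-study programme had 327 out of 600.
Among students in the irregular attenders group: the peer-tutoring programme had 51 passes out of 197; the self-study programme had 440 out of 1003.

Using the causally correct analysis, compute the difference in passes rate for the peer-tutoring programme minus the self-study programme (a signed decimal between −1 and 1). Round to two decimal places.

+0.04

the self-study programme is higher inside every mid-term attendance stratum but the peer-tutoring programme is higher in aggregate. Whether to stratify depends on how mid-term attendance relates to the teaching method.
Stratifying would compare teaching methods among students the teaching methods themselves sorted into mid-term attendance groups — a form of selection on an intermediate. The unconditioned pooled rates give the total causal effect.
The causal difference is the pooled difference: 0.561 − 0.526 = +0.036.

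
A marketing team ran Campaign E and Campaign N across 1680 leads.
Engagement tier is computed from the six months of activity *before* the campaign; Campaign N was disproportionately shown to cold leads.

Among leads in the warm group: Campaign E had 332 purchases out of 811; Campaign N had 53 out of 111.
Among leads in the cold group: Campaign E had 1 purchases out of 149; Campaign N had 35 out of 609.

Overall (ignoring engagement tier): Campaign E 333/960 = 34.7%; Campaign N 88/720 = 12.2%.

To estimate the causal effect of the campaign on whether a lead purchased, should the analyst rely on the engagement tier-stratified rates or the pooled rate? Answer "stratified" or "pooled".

stratified

Within every engagement tier level Campaign N has the higher rate, yet pooled Campaign E does — Simpson's reversal.
The imbalance in engagement tier arose from how leads were allocated, not from anything the campaign did; and engagement tier independently affects the outcome. The pooled gap is confounded — condition on engagement tier.
Within each level — warm: 40.9% vs 47.7%; cold: 0.7% vs 5.7% — Campaign N is higher every time.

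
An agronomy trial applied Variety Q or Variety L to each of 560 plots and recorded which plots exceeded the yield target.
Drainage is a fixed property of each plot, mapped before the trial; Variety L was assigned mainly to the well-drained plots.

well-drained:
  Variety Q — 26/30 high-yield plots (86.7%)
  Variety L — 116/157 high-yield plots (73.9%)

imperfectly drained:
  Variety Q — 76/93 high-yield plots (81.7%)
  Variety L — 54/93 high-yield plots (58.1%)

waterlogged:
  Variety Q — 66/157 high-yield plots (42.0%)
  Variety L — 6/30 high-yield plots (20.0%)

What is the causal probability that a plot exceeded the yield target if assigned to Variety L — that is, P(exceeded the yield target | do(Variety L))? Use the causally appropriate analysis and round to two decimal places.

0.51

The imbalance in field drainage arose from how plots were allocated, not from anything the variety did; and field drainage independently affects the outcome. The pooled gap is confounded — condition on field drainage.
Standardising Variety L to the population field drainage mix: 0.334·116/157 + 0.332·54/93 + 0.334·6/30 = 0.506.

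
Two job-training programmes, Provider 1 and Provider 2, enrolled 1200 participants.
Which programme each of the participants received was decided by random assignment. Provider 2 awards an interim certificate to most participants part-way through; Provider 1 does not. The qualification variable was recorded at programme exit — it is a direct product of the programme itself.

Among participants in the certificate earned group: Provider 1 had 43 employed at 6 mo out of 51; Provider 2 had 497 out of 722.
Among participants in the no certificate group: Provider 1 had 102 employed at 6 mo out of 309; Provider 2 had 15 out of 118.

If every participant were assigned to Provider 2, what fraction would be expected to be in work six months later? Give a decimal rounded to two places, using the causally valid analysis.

Within every qualification attained during the programme level Provider 1 has the higher rate, yet pooled Provider 2 does — Simpson's reversal.
The distribution of qualification attained during the programme is itself part of what the programme does — it is an intermediate outcome. Holding it fixed would remove that part of the effect; the total effect is the pooled difference.
So P(outcome | do(Provider 2)) is just the pooled rate for Provider 2: 512/840 = 0.610.

0.61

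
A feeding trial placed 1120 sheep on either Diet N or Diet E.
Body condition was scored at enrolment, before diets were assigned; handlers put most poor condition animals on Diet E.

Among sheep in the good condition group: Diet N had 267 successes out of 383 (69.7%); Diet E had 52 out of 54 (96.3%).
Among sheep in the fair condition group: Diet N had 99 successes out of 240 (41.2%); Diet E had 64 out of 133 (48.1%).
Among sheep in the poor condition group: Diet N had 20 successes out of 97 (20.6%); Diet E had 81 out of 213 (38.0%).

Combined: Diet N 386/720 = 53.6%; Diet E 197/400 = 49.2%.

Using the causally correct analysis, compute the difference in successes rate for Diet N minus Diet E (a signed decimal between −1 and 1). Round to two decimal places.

-0.17

Starting body condition differs across diets for reasons unrelated to any effect of the diet itself, and it separately predicts the outcome — a classic confounder. We must compare within starting body condition levels.
Adjusting over the population distribution of starting body condition: 0.390·(0.697−0.963) + 0.333·(0.412−0.481) + 0.277·(0.206−0.380) = -0.175.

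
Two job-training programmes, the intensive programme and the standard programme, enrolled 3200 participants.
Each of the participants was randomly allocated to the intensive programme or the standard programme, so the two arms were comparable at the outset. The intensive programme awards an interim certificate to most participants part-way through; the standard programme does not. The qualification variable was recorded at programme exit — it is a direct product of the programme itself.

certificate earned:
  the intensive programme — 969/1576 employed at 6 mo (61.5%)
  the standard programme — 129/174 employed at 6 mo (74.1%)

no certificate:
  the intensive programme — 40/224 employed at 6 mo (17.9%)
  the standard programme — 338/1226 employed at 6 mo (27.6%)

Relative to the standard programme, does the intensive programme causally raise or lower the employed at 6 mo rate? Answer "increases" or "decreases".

Qualification attained during the programme lies on the pathway programme → qualification attained during the programme → outcome, so adjusting for it blocks the indirect effect. For the total causal effect of programme, use the unadjusted pooled rates.
Pooled: the intensive programme 56.1% vs the standard programme 33.4%; the intensive programme is higher overall.

increases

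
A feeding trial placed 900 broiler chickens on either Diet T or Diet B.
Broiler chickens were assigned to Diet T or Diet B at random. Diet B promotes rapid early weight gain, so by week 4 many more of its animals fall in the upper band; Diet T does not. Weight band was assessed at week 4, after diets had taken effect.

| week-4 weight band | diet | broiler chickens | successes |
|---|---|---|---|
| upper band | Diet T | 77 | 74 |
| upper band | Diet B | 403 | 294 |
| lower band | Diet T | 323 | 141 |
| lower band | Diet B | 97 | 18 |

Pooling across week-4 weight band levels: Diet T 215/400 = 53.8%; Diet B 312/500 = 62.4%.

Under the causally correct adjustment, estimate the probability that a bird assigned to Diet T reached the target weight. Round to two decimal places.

Week-4 weight band lies on the pathway diet → week-4 weight band → outcome, so adjusting for it blocks the indirect effect. For the total causal effect of diet, use the unadjusted pooled rates.
So P(outcome | do(Diet T)) is just the pooled rate for Diet T: 215/400 = 0.537.

0.54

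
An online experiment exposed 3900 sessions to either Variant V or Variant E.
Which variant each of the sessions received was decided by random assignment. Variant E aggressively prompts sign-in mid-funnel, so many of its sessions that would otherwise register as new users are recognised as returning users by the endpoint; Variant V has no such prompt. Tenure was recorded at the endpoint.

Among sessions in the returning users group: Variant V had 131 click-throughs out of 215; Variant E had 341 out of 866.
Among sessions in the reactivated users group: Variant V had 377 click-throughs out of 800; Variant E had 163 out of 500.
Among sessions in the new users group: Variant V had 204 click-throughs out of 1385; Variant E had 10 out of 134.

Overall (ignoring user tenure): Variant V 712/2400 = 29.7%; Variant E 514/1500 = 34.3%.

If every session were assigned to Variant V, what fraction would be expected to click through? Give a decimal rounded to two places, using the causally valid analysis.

0.30

The user tenure-specific comparison favours Variant V throughout, but the pooled figures favour Variant E. The question is whether to condition on user tenure.
User tenure here is a post-treatment variable shaped by the variant; conditioning on it would introduce bias rather than remove it. The overall comparison is the causal one.
So P(outcome | do(Variant V)) is just the pooled rate for Variant V: 712/2400 = 0.297.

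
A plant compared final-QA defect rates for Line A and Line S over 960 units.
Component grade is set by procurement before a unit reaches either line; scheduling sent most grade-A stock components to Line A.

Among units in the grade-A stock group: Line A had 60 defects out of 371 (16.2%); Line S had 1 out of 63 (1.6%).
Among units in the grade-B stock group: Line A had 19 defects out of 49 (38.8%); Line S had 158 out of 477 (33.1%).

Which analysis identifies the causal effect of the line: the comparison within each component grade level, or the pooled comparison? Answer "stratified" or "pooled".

Component grade differs across lines for reasons unrelated to any effect of the line itself, and it separately predicts the outcome — a classic confounder. We must compare within component grade levels.
Within each level — grade-A stock: 16.2% vs 1.6%; grade-B stock: 38.8% vs 33.1% — Line S is lower every time.

stratified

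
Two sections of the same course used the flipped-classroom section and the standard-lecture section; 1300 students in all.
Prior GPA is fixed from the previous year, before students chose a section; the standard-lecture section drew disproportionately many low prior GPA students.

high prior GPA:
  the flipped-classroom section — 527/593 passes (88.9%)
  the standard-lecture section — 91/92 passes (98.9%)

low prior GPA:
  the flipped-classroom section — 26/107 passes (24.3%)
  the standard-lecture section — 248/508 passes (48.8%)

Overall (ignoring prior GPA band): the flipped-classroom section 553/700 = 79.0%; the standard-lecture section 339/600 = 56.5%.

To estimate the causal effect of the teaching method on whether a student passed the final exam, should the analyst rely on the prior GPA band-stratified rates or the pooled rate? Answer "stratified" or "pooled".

stratified

Prior GPA band is set before the teaching method has any effect — it is not caused by the teaching method — and it independently drives the outcome. That makes it a confounder, so the causal comparison is within prior GPA band levels.
Within each level — high prior GPA: 88.9% vs 98.9%; low prior GPA: 24.3% vs 48.8% — the standard-lecture section is higher every time.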